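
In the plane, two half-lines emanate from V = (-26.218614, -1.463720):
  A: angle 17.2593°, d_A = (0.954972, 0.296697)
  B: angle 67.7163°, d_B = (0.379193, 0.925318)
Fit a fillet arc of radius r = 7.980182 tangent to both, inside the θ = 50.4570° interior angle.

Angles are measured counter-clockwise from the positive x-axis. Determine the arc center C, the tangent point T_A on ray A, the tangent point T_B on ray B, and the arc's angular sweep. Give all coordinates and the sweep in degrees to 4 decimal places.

bisector direction at 42.4878° = (0.737421,0.675433)
center distance |VC| = r/sin(θ/2) = 7.980182/sin(25.2285°) = 18.722743
C = V + |VC|·bis = (-12.4121,11.1822)
T_A = V + ((C−V)·d_A)·d_A = V + 16.9369·d_A = (-10.0444,3.5614)
T_B = V + ((C−V)·d_B)·d_B = V + 16.9369·d_B = (-19.7963,14.2083)
sweep = 180° − θ = 129.5430°

center=(-12.4121,11.1822) T_A=(-10.0444,3.5614) T_B=(-19.7963,14.2083) sweep=129.5430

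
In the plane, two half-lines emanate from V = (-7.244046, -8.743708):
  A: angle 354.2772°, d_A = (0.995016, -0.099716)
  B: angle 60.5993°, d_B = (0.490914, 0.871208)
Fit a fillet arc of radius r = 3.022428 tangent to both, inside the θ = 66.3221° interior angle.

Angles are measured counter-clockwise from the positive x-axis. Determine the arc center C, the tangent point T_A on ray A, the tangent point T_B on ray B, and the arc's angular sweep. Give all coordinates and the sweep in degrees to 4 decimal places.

bisector direction at 27.4383° = (0.887508,0.460792)
center distance |VC| = r/sin(θ/2) = 3.022428/sin(33.1611°) = 5.525521
C = V + |VC|·bis = (-2.3401,-6.1976)
T_A = V + ((C−V)·d_A)·d_A = V + 4.6256·d_A = (-2.6415,-9.2050)
T_B = V + ((C−V)·d_B)·d_B = V + 4.6256·d_B = (-4.9733,-4.7138)
sweep = 180° − θ = 113.6779°

center=(-2.3401,-6.1976) T_A=(-2.6415,-9.2050) T_B=(-4.9733,-4.7138) sweep=113.6779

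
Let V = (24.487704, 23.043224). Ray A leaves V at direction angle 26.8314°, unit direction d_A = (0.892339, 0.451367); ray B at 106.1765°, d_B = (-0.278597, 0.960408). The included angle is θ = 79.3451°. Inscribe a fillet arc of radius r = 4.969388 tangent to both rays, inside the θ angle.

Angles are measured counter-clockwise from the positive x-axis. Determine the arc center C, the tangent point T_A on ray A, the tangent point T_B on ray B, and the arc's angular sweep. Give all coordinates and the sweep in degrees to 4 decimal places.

center=(27.5911,30.1820) T_A=(29.8341,25.7476) T_B=(22.8185,28.7975) sweep=100.6549

bisector direction at 66.5040° = (0.398686,0.917088)
center distance |VC| = r/sin(θ/2) = 4.969388/sin(39.6726°) = 7.784140
C = V + |VC|·bis = (27.5911,30.1820)
T_A = V + ((C−V)·d_A)·d_A = V + 5.9915·d_A = (29.8341,25.7476)
T_B = V + ((C−V)·d_B)·d_B = V + 5.9915·d_B = (22.8185,28.7975)
sweep = 180° − θ = 100.6549°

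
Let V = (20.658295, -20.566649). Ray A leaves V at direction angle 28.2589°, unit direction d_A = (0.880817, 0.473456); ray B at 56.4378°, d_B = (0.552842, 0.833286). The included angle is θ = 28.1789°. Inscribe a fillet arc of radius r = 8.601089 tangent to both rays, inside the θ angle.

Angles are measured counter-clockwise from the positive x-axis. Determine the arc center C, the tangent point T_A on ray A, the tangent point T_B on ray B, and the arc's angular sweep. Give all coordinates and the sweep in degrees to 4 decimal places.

center=(46.7708,3.2343) T_A=(50.8431,-4.3417) T_B=(39.6037,7.9893) sweep=151.8211

bisector direction at 42.3484° = (0.739063,0.673636)
center distance |VC| = r/sin(θ/2) = 8.601089/sin(14.0894°) = 35.331972
C = V + |VC|·bis = (46.7708,3.2343)
T_A = V + ((C−V)·d_A)·d_A = V + 34.2691·d_A = (50.8431,-4.3417)
T_B = V + ((C−V)·d_B)·d_B = V + 34.2691·d_B = (39.6037,7.9893)
sweep = 180° − θ = 151.8211°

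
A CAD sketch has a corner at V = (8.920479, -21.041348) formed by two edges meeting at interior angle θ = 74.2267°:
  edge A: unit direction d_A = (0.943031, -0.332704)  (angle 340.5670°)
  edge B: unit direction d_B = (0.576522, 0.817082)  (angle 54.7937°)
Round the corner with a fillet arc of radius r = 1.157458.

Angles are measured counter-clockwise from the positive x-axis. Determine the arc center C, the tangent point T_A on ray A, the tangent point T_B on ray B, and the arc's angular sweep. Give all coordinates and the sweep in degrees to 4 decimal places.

bisector direction at 17.6804° = (0.952766,0.303706)
center distance |VC| = r/sin(θ/2) = 1.157458/sin(37.1133°) = 1.918246
C = V + |VC|·bis = (10.7481,-20.4588)
T_A = V + ((C−V)·d_A)·d_A = V + 1.5297·d_A = (10.3630,-21.5503)
T_B = V + ((C−V)·d_B)·d_B = V + 1.5297·d_B = (9.8024,-19.7915)
sweep = 180° − θ = 105.7733°

center=(10.7481,-20.4588) T_A=(10.3630,-21.5503) T_B=(9.8024,-19.7915) sweep=105.7733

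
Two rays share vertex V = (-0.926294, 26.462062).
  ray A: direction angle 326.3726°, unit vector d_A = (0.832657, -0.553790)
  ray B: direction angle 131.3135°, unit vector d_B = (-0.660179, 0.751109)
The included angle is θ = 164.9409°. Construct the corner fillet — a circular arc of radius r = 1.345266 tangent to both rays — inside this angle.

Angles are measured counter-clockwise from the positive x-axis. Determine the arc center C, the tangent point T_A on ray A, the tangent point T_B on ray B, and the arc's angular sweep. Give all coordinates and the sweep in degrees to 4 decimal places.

bisector direction at 48.8431° = (0.658124,0.752910)
center distance |VC| = r/sin(θ/2) = 1.345266/sin(82.4704°) = 1.356967
C = V + |VC|·bis = (-0.0332,27.4837)
T_A = V + ((C−V)·d_A)·d_A = V + 0.1778·d_A = (-0.7782,26.3636)
T_B = V + ((C−V)·d_B)·d_B = V + 0.1778·d_B = (-1.0437,26.5956)
sweep = 180° − θ = 15.0591°

center=(-0.0332,27.4837) T_A=(-0.7782,26.3636) T_B=(-1.0437,26.5956) sweep=15.0591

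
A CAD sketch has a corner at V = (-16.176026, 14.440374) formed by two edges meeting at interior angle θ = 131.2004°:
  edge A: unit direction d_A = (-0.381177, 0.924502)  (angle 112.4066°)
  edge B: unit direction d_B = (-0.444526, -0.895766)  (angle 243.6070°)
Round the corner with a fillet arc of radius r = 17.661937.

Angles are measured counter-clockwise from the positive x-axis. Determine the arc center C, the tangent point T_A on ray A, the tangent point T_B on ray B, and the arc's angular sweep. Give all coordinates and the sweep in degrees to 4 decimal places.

bisector direction at 178.0068° = (-0.999395,0.034781)
center distance |VC| = r/sin(θ/2) = 17.661937/sin(65.6002°) = 19.394121
C = V + |VC|·bis = (-35.5584,15.1149)
T_A = V + ((C−V)·d_A)·d_A = V + 8.0117·d_A = (-19.2299,21.8472)
T_B = V + ((C−V)·d_B)·d_B = V + 8.0117·d_B = (-19.7374,7.2637)
sweep = 180° − θ = 48.7996°

center=(-35.5584,15.1149) T_A=(-19.2299,21.8472) T_B=(-19.7374,7.2637) sweep=48.7996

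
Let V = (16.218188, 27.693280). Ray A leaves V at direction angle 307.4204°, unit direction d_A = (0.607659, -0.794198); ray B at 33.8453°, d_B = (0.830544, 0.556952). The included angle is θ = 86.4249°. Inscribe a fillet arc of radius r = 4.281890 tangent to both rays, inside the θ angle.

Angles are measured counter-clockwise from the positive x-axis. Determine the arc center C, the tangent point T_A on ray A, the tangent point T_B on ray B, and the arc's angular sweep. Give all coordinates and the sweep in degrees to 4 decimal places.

center=(22.3884,26.6754) T_A=(18.9878,24.0735) T_B=(20.0036,30.2317) sweep=93.5751

bisector direction at 350.6328° = (0.986666,-0.162760)
center distance |VC| = r/sin(θ/2) = 4.281890/sin(43.2124°) = 6.253623
C = V + |VC|·bis = (22.3884,26.6754)
T_A = V + ((C−V)·d_A)·d_A = V + 4.5578·d_A = (18.9878,24.0735)
T_B = V + ((C−V)·d_B)·d_B = V + 4.5578·d_B = (20.0036,30.2317)
sweep = 180° − θ = 93.5751°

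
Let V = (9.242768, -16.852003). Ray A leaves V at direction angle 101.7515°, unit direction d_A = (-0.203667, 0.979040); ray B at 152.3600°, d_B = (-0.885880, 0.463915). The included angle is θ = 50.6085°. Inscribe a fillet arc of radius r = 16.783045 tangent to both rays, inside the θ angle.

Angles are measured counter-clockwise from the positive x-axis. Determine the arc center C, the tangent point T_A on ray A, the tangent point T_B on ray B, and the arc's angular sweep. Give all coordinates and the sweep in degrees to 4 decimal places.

bisector direction at 127.0558° = (-0.602592,0.798050)
center distance |VC| = r/sin(θ/2) = 16.783045/sin(25.3042°) = 39.265480
C = V + |VC|·bis = (-14.4183,14.4838)
T_A = V + ((C−V)·d_A)·d_A = V + 35.4980·d_A = (2.0130,17.9020)
T_B = V + ((C−V)·d_B)·d_B = V + 35.4980·d_B = (-22.2042,-0.3840)
sweep = 180° − θ = 129.3915°

center=(-14.4183,14.4838) T_A=(2.0130,17.9020) T_B=(-22.2042,-0.3840) sweep=129.3915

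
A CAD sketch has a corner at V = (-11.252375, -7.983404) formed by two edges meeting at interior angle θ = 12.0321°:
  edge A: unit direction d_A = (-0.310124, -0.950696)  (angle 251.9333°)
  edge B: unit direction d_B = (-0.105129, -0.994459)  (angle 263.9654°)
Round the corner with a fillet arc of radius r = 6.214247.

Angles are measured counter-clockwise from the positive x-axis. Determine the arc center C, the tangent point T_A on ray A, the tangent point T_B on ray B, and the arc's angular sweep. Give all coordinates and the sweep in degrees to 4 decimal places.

bisector direction at 257.9494° = (-0.208776,-0.977963)
center distance |VC| = r/sin(θ/2) = 6.214247/sin(6.0160°) = 59.292261
C = V + |VC|·bis = (-23.6312,-65.9691)
T_A = V + ((C−V)·d_A)·d_A = V + 58.9657·d_A = (-29.5391,-64.0419)
T_B = V + ((C−V)·d_B)·d_B = V + 58.9657·d_B = (-17.4514,-66.6224)
sweep = 180° − θ = 167.9679°

center=(-23.6312,-65.9691) T_A=(-29.5391,-64.0419) T_B=(-17.4514,-66.6224) sweep=167.9679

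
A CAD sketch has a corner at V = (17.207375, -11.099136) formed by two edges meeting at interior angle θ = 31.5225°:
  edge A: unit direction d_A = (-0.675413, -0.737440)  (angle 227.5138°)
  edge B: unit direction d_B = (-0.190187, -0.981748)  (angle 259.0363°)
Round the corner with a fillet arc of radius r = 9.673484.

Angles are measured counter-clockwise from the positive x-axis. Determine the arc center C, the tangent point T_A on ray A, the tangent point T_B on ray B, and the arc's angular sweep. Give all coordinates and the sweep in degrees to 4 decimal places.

bisector direction at 243.2750° = (-0.449708,-0.893176)
center distance |VC| = r/sin(θ/2) = 9.673484/sin(15.7613°) = 35.612799
C = V + |VC|·bis = (1.1920,-42.9076)
T_A = V + ((C−V)·d_A)·d_A = V + 34.2738·d_A = (-5.9416,-36.3740)
T_B = V + ((C−V)·d_B)·d_B = V + 34.2738·d_B = (10.6889,-44.7474)
sweep = 180° − θ = 148.4775°

center=(1.1920,-42.9076) T_A=(-5.9416,-36.3740) T_B=(10.6889,-44.7474) sweep=148.4775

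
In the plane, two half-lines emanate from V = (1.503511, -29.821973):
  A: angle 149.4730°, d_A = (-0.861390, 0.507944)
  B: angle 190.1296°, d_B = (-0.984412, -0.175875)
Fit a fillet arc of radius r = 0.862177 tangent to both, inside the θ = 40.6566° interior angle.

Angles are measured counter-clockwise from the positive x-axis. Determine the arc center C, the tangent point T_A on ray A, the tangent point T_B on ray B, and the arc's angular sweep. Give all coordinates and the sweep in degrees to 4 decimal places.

center=(-0.9391,-29.3825) T_A=(-0.5011,-28.6399) T_B=(-0.7874,-30.2313) sweep=139.3434

bisector direction at 169.8013° = (-0.984200,0.177062)
center distance |VC| = r/sin(θ/2) = 0.862177/sin(20.3283°) = 2.481807
C = V + |VC|·bis = (-0.9391,-29.3825)
T_A = V + ((C−V)·d_A)·d_A = V + 2.3272·d_A = (-0.5011,-28.6399)
T_B = V + ((C−V)·d_B)·d_B = V + 2.3272·d_B = (-0.7874,-30.2313)
sweep = 180° − θ = 139.3434°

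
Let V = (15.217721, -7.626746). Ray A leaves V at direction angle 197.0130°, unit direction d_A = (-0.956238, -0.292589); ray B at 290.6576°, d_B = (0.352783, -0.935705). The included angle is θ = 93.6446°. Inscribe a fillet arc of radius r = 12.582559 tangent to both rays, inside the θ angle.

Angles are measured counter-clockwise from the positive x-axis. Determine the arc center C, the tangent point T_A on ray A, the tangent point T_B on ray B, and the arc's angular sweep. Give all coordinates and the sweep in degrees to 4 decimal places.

bisector direction at 243.8353° = (-0.440953,-0.897530)
center distance |VC| = r/sin(θ/2) = 12.582559/sin(46.8223°) = 17.254464
C = V + |VC|·bis = (7.6093,-23.1131)
T_A = V + ((C−V)·d_A)·d_A = V + 11.8066·d_A = (3.9278,-11.0812)
T_B = V + ((C−V)·d_B)·d_B = V + 11.8066·d_B = (19.3829,-18.6742)
sweep = 180° − θ = 86.3554°

center=(7.6093,-23.1131) T_A=(3.9278,-11.0812) T_B=(19.3829,-18.6742) sweep=86.3554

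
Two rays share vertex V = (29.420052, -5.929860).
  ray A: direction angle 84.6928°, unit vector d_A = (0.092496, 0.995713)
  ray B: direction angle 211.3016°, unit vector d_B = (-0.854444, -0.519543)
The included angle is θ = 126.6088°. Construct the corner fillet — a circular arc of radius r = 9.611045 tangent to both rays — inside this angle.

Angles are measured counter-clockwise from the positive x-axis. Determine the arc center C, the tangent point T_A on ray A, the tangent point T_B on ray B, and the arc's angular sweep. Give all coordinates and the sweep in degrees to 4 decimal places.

bisector direction at 147.9972° = (-0.848022,0.529961)
center distance |VC| = r/sin(θ/2) = 9.611045/sin(63.3044°) = 10.757759
C = V + |VC|·bis = (20.2972,-0.2287)
T_A = V + ((C−V)·d_A)·d_A = V + 4.8329·d_A = (29.8671,-1.1177)
T_B = V + ((C−V)·d_B)·d_B = V + 4.8329·d_B = (25.2906,-8.4408)
sweep = 180° − θ = 53.3912°

center=(20.2972,-0.2287) T_A=(29.8671,-1.1177) T_B=(25.2906,-8.4408) sweep=53.3912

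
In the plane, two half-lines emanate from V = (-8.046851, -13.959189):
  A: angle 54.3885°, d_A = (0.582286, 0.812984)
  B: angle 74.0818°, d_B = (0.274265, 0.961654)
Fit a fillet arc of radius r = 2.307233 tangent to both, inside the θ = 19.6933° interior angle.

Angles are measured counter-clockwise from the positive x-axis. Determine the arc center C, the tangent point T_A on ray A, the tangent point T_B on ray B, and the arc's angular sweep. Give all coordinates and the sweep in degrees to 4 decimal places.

bisector direction at 64.2351° = (0.434679,0.900586)
center distance |VC| = r/sin(θ/2) = 2.307233/sin(9.8467°) = 13.491663
C = V + |VC|·bis = (-2.1823,-1.8088)
T_A = V + ((C−V)·d_A)·d_A = V + 13.2929·d_A = (-0.3066,-3.1523)
T_B = V + ((C−V)·d_B)·d_B = V + 13.2929·d_B = (-4.4011,-1.1760)
sweep = 180° − θ = 160.3067°

center=(-2.1823,-1.8088) T_A=(-0.3066,-3.1523) T_B=(-4.4011,-1.1760) sweep=160.3067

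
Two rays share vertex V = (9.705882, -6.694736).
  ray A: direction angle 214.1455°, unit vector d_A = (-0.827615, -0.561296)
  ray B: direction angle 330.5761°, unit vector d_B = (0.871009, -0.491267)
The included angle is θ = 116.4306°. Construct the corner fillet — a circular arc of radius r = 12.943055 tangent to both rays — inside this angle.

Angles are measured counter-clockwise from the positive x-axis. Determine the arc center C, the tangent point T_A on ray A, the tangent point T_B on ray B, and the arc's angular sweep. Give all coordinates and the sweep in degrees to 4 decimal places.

bisector direction at 272.3608° = (0.041192,-0.999151)
center distance |VC| = r/sin(θ/2) = 12.943055/sin(58.2153°) = 15.226526
C = V + |VC|·bis = (10.3331,-21.9083)
T_A = V + ((C−V)·d_A)·d_A = V + 8.0202·d_A = (3.0682,-11.1965)
T_B = V + ((C−V)·d_B)·d_B = V + 8.0202·d_B = (16.6916,-10.6348)
sweep = 180° − θ = 63.5694°

center=(10.3331,-21.9083) T_A=(3.0682,-11.1965) T_B=(16.6916,-10.6348) sweep=63.5694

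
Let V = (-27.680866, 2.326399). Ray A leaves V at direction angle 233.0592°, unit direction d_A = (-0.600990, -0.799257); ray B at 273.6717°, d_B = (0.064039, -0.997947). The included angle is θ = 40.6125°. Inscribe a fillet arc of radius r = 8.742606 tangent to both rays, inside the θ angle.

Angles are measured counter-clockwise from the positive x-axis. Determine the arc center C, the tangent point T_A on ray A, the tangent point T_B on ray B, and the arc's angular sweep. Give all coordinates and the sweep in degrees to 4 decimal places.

center=(-34.8925,-21.8114) T_A=(-41.8801,-16.5572) T_B=(-26.1678,-21.2515) sweep=139.3875

bisector direction at 253.3654° = (-0.286266,-0.958150)
center distance |VC| = r/sin(θ/2) = 8.742606/sin(20.3062°) = 25.192074
C = V + |VC|·bis = (-34.8925,-21.8114)
T_A = V + ((C−V)·d_A)·d_A = V + 23.6264·d_A = (-41.8801,-16.5572)
T_B = V + ((C−V)·d_B)·d_B = V + 23.6264·d_B = (-26.1678,-21.2515)
sweep = 180° − θ = 139.3875°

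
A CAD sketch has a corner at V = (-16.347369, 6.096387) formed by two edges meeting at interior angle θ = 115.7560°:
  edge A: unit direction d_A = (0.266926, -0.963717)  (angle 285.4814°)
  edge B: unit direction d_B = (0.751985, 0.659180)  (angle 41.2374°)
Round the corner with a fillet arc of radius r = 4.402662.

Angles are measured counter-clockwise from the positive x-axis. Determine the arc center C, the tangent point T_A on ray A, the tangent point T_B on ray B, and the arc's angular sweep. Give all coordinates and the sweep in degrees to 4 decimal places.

bisector direction at 343.3594° = (0.958120,-0.286367)
center distance |VC| = r/sin(θ/2) = 4.402662/sin(57.8780°) = 5.198452
C = V + |VC|·bis = (-11.3666,4.6077)
T_A = V + ((C−V)·d_A)·d_A = V + 2.7641·d_A = (-15.6095,3.4325)
T_B = V + ((C−V)·d_B)·d_B = V + 2.7641·d_B = (-14.2688,7.9185)
sweep = 180° − θ = 64.2440°

center=(-11.3666,4.6077) T_A=(-15.6095,3.4325) T_B=(-14.2688,7.9185) sweep=64.2440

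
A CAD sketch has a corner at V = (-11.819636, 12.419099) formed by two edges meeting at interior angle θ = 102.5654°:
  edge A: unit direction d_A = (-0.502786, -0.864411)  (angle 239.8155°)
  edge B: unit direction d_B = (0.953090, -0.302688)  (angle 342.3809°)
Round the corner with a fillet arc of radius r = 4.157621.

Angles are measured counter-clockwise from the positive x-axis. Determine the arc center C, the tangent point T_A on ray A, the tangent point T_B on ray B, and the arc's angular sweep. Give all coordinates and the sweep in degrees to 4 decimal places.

bisector direction at 291.0982° = (0.359967,-0.932965)
center distance |VC| = r/sin(θ/2) = 4.157621/sin(51.2827°) = 5.328633
C = V + |VC|·bis = (-9.9015,7.4477)
T_A = V + ((C−V)·d_A)·d_A = V + 3.3329·d_A = (-13.4954,9.5381)
T_B = V + ((C−V)·d_B)·d_B = V + 3.3329·d_B = (-8.6430,11.4103)
sweep = 180° − θ = 77.4346°

center=(-9.9015,7.4477) T_A=(-13.4954,9.5381) T_B=(-8.6430,11.4103) sweep=77.4346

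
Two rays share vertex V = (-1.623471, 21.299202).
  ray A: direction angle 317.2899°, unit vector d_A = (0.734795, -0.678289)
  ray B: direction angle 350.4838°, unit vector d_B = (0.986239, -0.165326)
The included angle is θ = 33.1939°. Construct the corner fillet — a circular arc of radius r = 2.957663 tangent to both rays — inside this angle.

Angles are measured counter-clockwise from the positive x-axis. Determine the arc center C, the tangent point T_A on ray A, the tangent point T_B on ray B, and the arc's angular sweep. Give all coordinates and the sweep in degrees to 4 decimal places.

center=(7.6742,16.7417) T_A=(5.6681,14.5684) T_B=(8.1632,19.6586) sweep=146.8061

bisector direction at 333.8868° = (0.897927,-0.440145)
center distance |VC| = r/sin(θ/2) = 2.957663/sin(16.5969°) = 10.354609
C = V + |VC|·bis = (7.6742,16.7417)
T_A = V + ((C−V)·d_A)·d_A = V + 9.9232·d_A = (5.6681,14.5684)
T_B = V + ((C−V)·d_B)·d_B = V + 9.9232·d_B = (8.1632,19.6586)
sweep = 180° − θ = 146.8061°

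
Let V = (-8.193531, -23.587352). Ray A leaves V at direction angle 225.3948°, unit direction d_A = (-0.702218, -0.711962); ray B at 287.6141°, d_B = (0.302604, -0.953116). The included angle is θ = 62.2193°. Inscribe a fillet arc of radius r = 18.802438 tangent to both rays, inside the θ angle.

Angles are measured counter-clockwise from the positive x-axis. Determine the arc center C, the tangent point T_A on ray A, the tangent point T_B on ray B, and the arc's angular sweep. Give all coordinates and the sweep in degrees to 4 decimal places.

center=(-16.6861,-58.9736) T_A=(-30.0727,-45.7702) T_B=(1.2348,-53.2839) sweep=117.7807

bisector direction at 256.5045° = (-0.233370,-0.972388)
center distance |VC| = r/sin(θ/2) = 18.802438/sin(31.1096°) = 36.391050
C = V + |VC|·bis = (-16.6861,-58.9736)
T_A = V + ((C−V)·d_A)·d_A = V + 31.1573·d_A = (-30.0727,-45.7702)
T_B = V + ((C−V)·d_B)·d_B = V + 31.1573·d_B = (1.2348,-53.2839)
sweep = 180° − θ = 117.7807°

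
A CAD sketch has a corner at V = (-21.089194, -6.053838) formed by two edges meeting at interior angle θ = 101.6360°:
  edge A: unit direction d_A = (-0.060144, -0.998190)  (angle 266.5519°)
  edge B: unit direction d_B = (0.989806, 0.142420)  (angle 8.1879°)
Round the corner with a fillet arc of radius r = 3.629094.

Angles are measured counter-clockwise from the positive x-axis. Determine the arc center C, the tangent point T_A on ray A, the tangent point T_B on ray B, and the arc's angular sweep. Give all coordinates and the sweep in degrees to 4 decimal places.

bisector direction at 317.3699° = (0.735741,-0.677263)
center distance |VC| = r/sin(θ/2) = 3.629094/sin(50.8180°) = 4.681838
C = V + |VC|·bis = (-17.6446,-9.2247)
T_A = V + ((C−V)·d_A)·d_A = V + 2.9579·d_A = (-21.2671,-9.0064)
T_B = V + ((C−V)·d_B)·d_B = V + 2.9579·d_B = (-18.1614,-5.6326)
sweep = 180° − θ = 78.3640°

center=(-17.6446,-9.2247) T_A=(-21.2671,-9.0064) T_B=(-18.1614,-5.6326) sweep=78.3640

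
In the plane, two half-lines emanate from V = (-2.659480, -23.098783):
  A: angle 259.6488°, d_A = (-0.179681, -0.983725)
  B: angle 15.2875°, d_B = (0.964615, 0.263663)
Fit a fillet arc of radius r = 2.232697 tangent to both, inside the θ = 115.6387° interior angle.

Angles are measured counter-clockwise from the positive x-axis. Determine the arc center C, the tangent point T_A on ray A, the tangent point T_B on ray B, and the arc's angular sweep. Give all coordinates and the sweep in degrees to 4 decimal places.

center=(-0.7156,-24.8820) T_A=(-2.9119,-24.4809) T_B=(-1.3042,-22.7283) sweep=64.3613

bisector direction at 317.4682° = (0.736902,-0.676000)
center distance |VC| = r/sin(θ/2) = 2.232697/sin(57.8194°) = 2.637958
C = V + |VC|·bis = (-0.7156,-24.8820)
T_A = V + ((C−V)·d_A)·d_A = V + 1.4050·d_A = (-2.9119,-24.4809)
T_B = V + ((C−V)·d_B)·d_B = V + 1.4050·d_B = (-1.3042,-22.7283)
sweep = 180° − θ = 64.3613°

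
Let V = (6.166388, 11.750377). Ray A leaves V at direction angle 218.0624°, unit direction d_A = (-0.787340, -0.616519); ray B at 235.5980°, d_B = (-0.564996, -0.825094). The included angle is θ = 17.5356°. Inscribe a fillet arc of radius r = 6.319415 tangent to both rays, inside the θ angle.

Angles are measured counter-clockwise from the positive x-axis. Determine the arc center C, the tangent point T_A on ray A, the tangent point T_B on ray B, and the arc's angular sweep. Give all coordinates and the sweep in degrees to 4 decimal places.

bisector direction at 226.8302° = (-0.684163,-0.729329)
center distance |VC| = r/sin(θ/2) = 6.319415/sin(8.7678°) = 41.457699
C = V + |VC|·bis = (-22.1974,-18.4859)
T_A = V + ((C−V)·d_A)·d_A = V + 40.9732·d_A = (-26.0935,-13.5104)
T_B = V + ((C−V)·d_B)·d_B = V + 40.9732·d_B = (-16.9833,-22.0564)
sweep = 180° − θ = 162.4644°

center=(-22.1974,-18.4859) T_A=(-26.0935,-13.5104) T_B=(-16.9833,-22.0564) sweep=162.4644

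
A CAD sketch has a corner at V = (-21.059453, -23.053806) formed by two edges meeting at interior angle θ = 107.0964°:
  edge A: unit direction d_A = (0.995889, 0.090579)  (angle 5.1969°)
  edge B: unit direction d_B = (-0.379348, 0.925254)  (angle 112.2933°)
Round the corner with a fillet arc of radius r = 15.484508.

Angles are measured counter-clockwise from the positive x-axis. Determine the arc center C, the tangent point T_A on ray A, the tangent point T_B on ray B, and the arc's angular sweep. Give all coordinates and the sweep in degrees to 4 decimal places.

bisector direction at 58.7451° = (0.518846,0.854868)
center distance |VC| = r/sin(θ/2) = 15.484508/sin(53.5482°) = 19.250791
C = V + |VC|·bis = (-11.0712,-6.5969)
T_A = V + ((C−V)·d_A)·d_A = V + 11.4378·d_A = (-9.6687,-22.0178)
T_B = V + ((C−V)·d_B)·d_B = V + 11.4378·d_B = (-25.3984,-12.4709)
sweep = 180° − θ = 72.9036°

center=(-11.0712,-6.5969) T_A=(-9.6687,-22.0178) T_B=(-25.3984,-12.4709) sweep=72.9036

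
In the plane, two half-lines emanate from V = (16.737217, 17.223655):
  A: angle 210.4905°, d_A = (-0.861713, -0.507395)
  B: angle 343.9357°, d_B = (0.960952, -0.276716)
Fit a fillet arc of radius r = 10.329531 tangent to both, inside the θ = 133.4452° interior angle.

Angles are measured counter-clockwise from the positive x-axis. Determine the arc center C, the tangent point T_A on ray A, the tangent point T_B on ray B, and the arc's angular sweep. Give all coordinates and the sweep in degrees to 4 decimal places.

bisector direction at 277.2131° = (0.125560,-0.992086)
center distance |VC| = r/sin(θ/2) = 10.329531/sin(66.7226°) = 11.244834
C = V + |VC|·bis = (18.1491,6.0678)
T_A = V + ((C−V)·d_A)·d_A = V + 4.4438·d_A = (12.9080,14.9689)
T_B = V + ((C−V)·d_B)·d_B = V + 4.4438·d_B = (21.0075,15.9940)
sweep = 180° − θ = 46.5548°

center=(18.1491,6.0678) T_A=(12.9080,14.9689) T_B=(21.0075,15.9940) sweep=46.5548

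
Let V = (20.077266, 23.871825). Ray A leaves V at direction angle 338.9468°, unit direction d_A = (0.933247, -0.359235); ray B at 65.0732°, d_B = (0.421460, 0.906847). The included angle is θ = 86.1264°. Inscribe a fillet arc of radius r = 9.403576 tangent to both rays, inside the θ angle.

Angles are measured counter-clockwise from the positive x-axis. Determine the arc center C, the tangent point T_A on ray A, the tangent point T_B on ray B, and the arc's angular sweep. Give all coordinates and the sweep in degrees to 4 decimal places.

bisector direction at 22.0100° = (0.927118,0.374768)
center distance |VC| = r/sin(θ/2) = 9.403576/sin(43.0632°) = 13.771986
C = V + |VC|·bis = (32.8455,29.0331)
T_A = V + ((C−V)·d_A)·d_A = V + 10.0618·d_A = (29.4674,20.2573)
T_B = V + ((C−V)·d_B)·d_B = V + 10.0618·d_B = (24.3179,32.9964)
sweep = 180° − θ = 93.8736°

center=(32.8455,29.0331) T_A=(29.4674,20.2573) T_B=(24.3179,32.9964) sweep=93.8736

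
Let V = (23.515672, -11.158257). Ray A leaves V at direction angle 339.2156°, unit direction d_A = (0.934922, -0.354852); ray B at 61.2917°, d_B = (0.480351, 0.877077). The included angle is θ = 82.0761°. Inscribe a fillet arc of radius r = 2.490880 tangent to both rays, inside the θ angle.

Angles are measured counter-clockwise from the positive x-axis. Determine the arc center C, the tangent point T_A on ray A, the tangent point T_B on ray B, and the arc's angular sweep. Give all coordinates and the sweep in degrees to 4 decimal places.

center=(27.0749,-9.8449) T_A=(26.1910,-12.1737) T_B=(24.8902,-8.6484) sweep=97.9239

bisector direction at 20.2537° = (0.938169,0.346177)
center distance |VC| = r/sin(θ/2) = 2.490880/sin(41.0380°) = 3.793834
C = V + |VC|·bis = (27.0749,-9.8449)
T_A = V + ((C−V)·d_A)·d_A = V + 2.8616·d_A = (26.1910,-12.1737)
T_B = V + ((C−V)·d_B)·d_B = V + 2.8616·d_B = (24.8902,-8.6484)
sweep = 180° − θ = 97.9239°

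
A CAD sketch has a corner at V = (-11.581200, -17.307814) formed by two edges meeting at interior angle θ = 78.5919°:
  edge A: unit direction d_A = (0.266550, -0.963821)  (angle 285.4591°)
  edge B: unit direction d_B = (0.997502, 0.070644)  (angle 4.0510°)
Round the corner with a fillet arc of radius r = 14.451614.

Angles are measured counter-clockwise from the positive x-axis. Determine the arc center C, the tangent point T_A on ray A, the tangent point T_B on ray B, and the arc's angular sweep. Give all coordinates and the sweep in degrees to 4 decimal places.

center=(7.0546,-30.4758) T_A=(-6.8742,-34.3279) T_B=(6.0336,-16.0603) sweep=101.4081

bisector direction at 324.7551° = (0.816692,-0.577073)
center distance |VC| = r/sin(θ/2) = 14.451614/sin(39.2959°) = 22.818596
C = V + |VC|·bis = (7.0546,-30.4758)
T_A = V + ((C−V)·d_A)·d_A = V + 17.6590·d_A = (-6.8742,-34.3279)
T_B = V + ((C−V)·d_B)·d_B = V + 17.6590·d_B = (6.0336,-16.0603)
sweep = 180° − θ = 101.4081°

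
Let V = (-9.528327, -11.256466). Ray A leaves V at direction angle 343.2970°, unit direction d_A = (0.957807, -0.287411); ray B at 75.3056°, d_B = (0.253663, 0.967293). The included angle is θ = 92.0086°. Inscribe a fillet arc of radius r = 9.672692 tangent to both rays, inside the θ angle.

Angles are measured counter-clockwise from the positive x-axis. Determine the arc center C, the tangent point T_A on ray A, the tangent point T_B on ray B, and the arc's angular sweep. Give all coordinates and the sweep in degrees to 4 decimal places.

center=(2.1971,-4.6761) T_A=(-0.5830,-13.9407) T_B=(-7.1593,-2.2225) sweep=87.9914

bisector direction at 29.3013° = (0.872058,0.489402)
center distance |VC| = r/sin(θ/2) = 9.672692/sin(46.0043°) = 13.445650
C = V + |VC|·bis = (2.1971,-4.6761)
T_A = V + ((C−V)·d_A)·d_A = V + 9.3394·d_A = (-0.5830,-13.9407)
T_B = V + ((C−V)·d_B)·d_B = V + 9.3394·d_B = (-7.1593,-2.2225)
sweep = 180° − θ = 87.9914°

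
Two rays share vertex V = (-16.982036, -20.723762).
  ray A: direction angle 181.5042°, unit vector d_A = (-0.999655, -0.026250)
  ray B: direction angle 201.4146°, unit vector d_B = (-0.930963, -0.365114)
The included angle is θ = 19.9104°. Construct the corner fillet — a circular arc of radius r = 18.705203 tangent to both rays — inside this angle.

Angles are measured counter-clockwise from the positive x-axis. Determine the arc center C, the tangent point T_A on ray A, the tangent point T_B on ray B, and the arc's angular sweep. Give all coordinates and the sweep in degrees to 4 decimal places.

center=(-123.0240,-42.2200) T_A=(-123.5150,-23.5212) T_B=(-116.1944,-59.6338) sweep=160.0896

bisector direction at 191.4594° = (-0.980066,-0.198674)
center distance |VC| = r/sin(θ/2) = 18.705203/sin(9.9552°) = 108.198803
C = V + |VC|·bis = (-123.0240,-42.2200)
T_A = V + ((C−V)·d_A)·d_A = V + 106.5697·d_A = (-123.5150,-23.5212)
T_B = V + ((C−V)·d_B)·d_B = V + 106.5697·d_B = (-116.1944,-59.6338)
sweep = 180° − θ = 160.0896°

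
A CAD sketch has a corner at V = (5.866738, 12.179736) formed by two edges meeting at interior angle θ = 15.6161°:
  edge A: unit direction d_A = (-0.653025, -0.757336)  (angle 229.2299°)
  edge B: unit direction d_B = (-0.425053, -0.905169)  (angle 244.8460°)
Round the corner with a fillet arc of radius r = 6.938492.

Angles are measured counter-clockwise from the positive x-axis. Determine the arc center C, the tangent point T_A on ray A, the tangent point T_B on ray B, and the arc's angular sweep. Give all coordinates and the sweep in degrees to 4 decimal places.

bisector direction at 237.0379° = (-0.544083,-0.839031)
center distance |VC| = r/sin(θ/2) = 6.938492/sin(7.8080°) = 51.072863
C = V + |VC|·bis = (-21.9212,-30.6720)
T_A = V + ((C−V)·d_A)·d_A = V + 50.5994·d_A = (-27.1759,-26.1410)
T_B = V + ((C−V)·d_B)·d_B = V + 50.5994·d_B = (-15.6407,-33.6212)
sweep = 180° − θ = 164.3839°

center=(-21.9212,-30.6720) T_A=(-27.1759,-26.1410) T_B=(-15.6407,-33.6212) sweep=164.3839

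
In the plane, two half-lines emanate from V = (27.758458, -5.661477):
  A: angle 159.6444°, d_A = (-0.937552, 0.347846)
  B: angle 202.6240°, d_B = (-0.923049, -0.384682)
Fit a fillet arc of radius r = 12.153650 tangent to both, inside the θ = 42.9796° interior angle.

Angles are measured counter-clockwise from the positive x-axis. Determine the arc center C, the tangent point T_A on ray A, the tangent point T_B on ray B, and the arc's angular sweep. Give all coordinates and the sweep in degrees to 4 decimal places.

bisector direction at 181.1342° = (-0.999804,-0.019794)
center distance |VC| = r/sin(θ/2) = 12.153650/sin(21.4898°) = 33.176275
C = V + |VC|·bis = (-5.4113,-6.3182)
T_A = V + ((C−V)·d_A)·d_A = V + 30.8700·d_A = (-1.1837,5.0765)
T_B = V + ((C−V)·d_B)·d_B = V + 30.8700·d_B = (-0.7360,-17.5366)
sweep = 180° − θ = 137.0204°

center=(-5.4113,-6.3182) T_A=(-1.1837,5.0765) T_B=(-0.7360,-17.5366) sweep=137.0204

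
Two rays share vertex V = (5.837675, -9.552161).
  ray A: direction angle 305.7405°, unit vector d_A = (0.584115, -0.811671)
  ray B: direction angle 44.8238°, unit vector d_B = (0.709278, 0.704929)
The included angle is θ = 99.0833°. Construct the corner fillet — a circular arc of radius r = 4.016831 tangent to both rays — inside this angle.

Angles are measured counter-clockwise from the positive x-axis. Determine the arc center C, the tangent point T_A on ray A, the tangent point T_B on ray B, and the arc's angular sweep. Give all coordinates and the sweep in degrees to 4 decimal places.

bisector direction at 355.2822° = (0.996612,-0.082249)
center distance |VC| = r/sin(θ/2) = 4.016831/sin(49.5416°) = 5.279206
C = V + |VC|·bis = (11.0990,-9.9864)
T_A = V + ((C−V)·d_A)·d_A = V + 3.4257·d_A = (7.8386,-12.3327)
T_B = V + ((C−V)·d_B)·d_B = V + 3.4257·d_B = (8.2674,-7.1373)
sweep = 180° − θ = 80.9167°

center=(11.0990,-9.9864) T_A=(7.8386,-12.3327) T_B=(8.2674,-7.1373) sweep=80.9167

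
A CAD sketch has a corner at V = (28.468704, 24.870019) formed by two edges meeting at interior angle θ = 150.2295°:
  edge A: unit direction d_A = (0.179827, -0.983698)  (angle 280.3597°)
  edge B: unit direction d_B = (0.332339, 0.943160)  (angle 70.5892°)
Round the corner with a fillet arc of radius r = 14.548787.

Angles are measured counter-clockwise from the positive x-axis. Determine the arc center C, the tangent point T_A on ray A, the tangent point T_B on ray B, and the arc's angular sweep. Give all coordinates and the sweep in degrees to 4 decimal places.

center=(43.4757,23.6822) T_A=(29.1641,21.0659) T_B=(29.7539,28.5173) sweep=29.7705

bisector direction at 355.4744° = (0.996882,-0.078904)
center distance |VC| = r/sin(θ/2) = 14.548787/sin(75.1148°) = 15.053964
C = V + |VC|·bis = (43.4757,23.6822)
T_A = V + ((C−V)·d_A)·d_A = V + 3.8671·d_A = (29.1641,21.0659)
T_B = V + ((C−V)·d_B)·d_B = V + 3.8671·d_B = (29.7539,28.5173)
sweep = 180° − θ = 29.7705°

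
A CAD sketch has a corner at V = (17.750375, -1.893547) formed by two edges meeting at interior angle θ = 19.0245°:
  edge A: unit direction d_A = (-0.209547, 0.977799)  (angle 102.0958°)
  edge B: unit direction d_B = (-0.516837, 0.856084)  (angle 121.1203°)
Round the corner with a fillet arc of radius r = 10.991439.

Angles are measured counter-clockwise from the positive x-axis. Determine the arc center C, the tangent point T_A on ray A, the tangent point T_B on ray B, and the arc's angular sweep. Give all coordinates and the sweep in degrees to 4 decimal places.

bisector direction at 111.6080° = (-0.368255,0.929725)
center distance |VC| = r/sin(θ/2) = 10.991439/sin(9.5122°) = 66.510593
C = V + |VC|·bis = (-6.7425,59.9430)
T_A = V + ((C−V)·d_A)·d_A = V + 65.5961·d_A = (4.0049,62.2462)
T_B = V + ((C−V)·d_B)·d_B = V + 65.5961·d_B = (-16.1521,54.2622)
sweep = 180° − θ = 160.9755°

center=(-6.7425,59.9430) T_A=(4.0049,62.2462) T_B=(-16.1521,54.2622) sweep=160.9755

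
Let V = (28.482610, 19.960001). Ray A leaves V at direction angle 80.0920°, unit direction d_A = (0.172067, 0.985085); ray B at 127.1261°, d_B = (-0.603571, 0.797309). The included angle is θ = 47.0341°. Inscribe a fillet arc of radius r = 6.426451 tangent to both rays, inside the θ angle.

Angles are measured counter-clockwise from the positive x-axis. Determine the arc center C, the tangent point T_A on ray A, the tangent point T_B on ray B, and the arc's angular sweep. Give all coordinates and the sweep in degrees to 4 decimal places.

bisector direction at 103.6090° = (-0.235296,0.971924)
center distance |VC| = r/sin(θ/2) = 6.426451/sin(23.5171°) = 16.105508
C = V + |VC|·bis = (24.6931,35.6133)
T_A = V + ((C−V)·d_A)·d_A = V + 14.7678·d_A = (31.0237,34.5075)
T_B = V + ((C−V)·d_B)·d_B = V + 14.7678·d_B = (19.5692,31.7345)
sweep = 180° − θ = 132.9659°

center=(24.6931,35.6133) T_A=(31.0237,34.5075) T_B=(19.5692,31.7345) sweep=132.9659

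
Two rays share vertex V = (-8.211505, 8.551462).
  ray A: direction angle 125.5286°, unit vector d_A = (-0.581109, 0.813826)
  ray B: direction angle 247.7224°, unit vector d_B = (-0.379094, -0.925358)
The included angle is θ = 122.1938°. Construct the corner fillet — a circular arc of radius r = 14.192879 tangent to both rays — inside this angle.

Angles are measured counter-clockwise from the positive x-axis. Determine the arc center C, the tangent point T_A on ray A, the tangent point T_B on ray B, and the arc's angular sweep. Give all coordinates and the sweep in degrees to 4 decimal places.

bisector direction at 186.6255° = (-0.993322,-0.115379)
center distance |VC| = r/sin(θ/2) = 14.192879/sin(61.0969°) = 16.212311
C = V + |VC|·bis = (-24.3155,6.6809)
T_A = V + ((C−V)·d_A)·d_A = V + 7.8359·d_A = (-12.7650,14.9285)
T_B = V + ((C−V)·d_B)·d_B = V + 7.8359·d_B = (-11.1820,1.3005)
sweep = 180° − θ = 57.8062°

center=(-24.3155,6.6809) T_A=(-12.7650,14.9285) T_B=(-11.1820,1.3005) sweep=57.8062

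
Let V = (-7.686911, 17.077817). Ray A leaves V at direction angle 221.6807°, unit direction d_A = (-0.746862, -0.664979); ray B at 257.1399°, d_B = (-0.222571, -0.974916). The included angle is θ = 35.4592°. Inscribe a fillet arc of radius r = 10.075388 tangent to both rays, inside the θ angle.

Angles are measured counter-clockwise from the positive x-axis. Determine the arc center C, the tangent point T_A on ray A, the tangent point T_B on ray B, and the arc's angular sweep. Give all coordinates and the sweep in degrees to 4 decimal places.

center=(-24.5237,-11.4033) T_A=(-31.2236,-3.8784) T_B=(-14.7011,-13.6458) sweep=144.5408

bisector direction at 239.4103° = (-0.508887,-0.860834)
center distance |VC| = r/sin(θ/2) = 10.075388/sin(17.7296°) = 33.085566
C = V + |VC|·bis = (-24.5237,-11.4033)
T_A = V + ((C−V)·d_A)·d_A = V + 31.5141·d_A = (-31.2236,-3.8784)
T_B = V + ((C−V)·d_B)·d_B = V + 31.5141·d_B = (-14.7011,-13.6458)
sweep = 180° − θ = 144.5408°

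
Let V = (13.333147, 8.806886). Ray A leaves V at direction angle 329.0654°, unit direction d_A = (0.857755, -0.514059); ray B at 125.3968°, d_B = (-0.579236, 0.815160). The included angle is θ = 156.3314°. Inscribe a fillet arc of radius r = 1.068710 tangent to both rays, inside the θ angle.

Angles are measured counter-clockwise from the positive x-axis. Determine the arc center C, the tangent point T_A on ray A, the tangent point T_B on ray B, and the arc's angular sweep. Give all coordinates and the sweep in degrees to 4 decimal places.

center=(14.0746,9.6085) T_A=(13.5252,8.6918) T_B=(13.2034,8.9894) sweep=23.6686

bisector direction at 47.2311° = (0.679043,0.734099)
center distance |VC| = r/sin(θ/2) = 1.068710/sin(78.1657°) = 1.091919
C = V + |VC|·bis = (14.0746,9.6085)
T_A = V + ((C−V)·d_A)·d_A = V + 0.2239·d_A = (13.5252,8.6918)
T_B = V + ((C−V)·d_B)·d_B = V + 0.2239·d_B = (13.2034,8.9894)
sweep = 180° − θ = 23.6686°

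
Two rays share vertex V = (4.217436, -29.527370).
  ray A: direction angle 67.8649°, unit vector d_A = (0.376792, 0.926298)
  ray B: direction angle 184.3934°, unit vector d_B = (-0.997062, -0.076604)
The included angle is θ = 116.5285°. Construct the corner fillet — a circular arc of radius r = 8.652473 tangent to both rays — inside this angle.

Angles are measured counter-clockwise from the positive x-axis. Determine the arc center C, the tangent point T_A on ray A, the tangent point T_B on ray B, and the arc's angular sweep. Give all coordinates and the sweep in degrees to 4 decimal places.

bisector direction at 126.1291° = (-0.589607,0.807690)
center distance |VC| = r/sin(θ/2) = 8.652473/sin(58.2642°) = 10.173598
C = V + |VC|·bis = (-1.7810,-21.3103)
T_A = V + ((C−V)·d_A)·d_A = V + 5.3513·d_A = (6.2338,-24.5704)
T_B = V + ((C−V)·d_B)·d_B = V + 5.3513·d_B = (-1.1182,-29.9373)
sweep = 180° − θ = 63.4715°

center=(-1.7810,-21.3103) T_A=(6.2338,-24.5704) T_B=(-1.1182,-29.9373) sweep=63.4715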